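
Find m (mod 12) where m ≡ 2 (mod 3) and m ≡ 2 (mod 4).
M = 3 × 4 = 12. M₁ = 4, y₁ ≡ 1 (mod 3). M₂ = 3, y₂ ≡ 3 (mod 4). m = 2×4×1 + 2×3×3 ≡ 2 (mod 12)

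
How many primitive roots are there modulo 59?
28

The number of primitive roots modulo p is φ(p-1) = φ(58)
φ(58) = 28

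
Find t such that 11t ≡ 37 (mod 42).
11

Since gcd(11, 42) = 1 divides 37, a solution exists.
Multiply both sides by the inverse of 11 mod 42:
  11^(-1) mod 42 = 23
  x ≡ 23 × 37 ≡ 851 ≡ 11 (mod 42)
Verification: 11 × 11 = 121 = 2 × 42 + 37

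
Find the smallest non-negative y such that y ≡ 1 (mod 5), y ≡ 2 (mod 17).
36

Using the Chinese Remainder Theorem:
M = product of moduli = 85
For equation 1: M_1 = 17, 17 ≡ 2 (mod 5), inverse of 17 mod 5 is 3 (check: 2 × 3 = 6 ≡ 1 (mod 5))
For equation 2: M_2 = 5, 5 ≡ 5 (mod 17), inverse of 5 mod 17 is 7 (check: 5 × 7 = 35 ≡ 1 (mod 17))
Combine: y ≡ Σ r_i×M_i×(M_i⁻¹ mod m_i) = 1×17×3 + 2×5×7 = 51 + 70 = 121
121 mod 85 = 36
y ≡ 36 (mod 85)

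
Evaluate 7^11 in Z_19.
Using repeated squaring. 11 = 8 + 2 + 1 (binary 1011). Repeated squaring mod 19: 7^1 ≡ 7; 7^2 ≡ 7² = 49 ≡ 11; 7^4 ≡ 11² = 121 ≡ 7; 7^8 ≡ 7² = 49 ≡ 11. Multiply: 7^11 = 7^8 × 7^2 × 7^1 ≡ 11 × 11 × 7 (mod 19): 11 × 11 = 121 ≡ 7; 7 × 7 = 49 ≡ 11. So 7^11 ≡ 11 (mod 19).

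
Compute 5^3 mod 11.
3 = 2 + 1 (binary 11). Repeated squaring mod 11: 5^1 ≡ 5; 5^2 ≡ 5² = 25 ≡ 3. Multiply: 5^3 = 5^2 × 5^1 ≡ 3 × 5 (mod 11): 3 × 5 = 15 ≡ 4. So 5^3 ≡ 4 (mod 11).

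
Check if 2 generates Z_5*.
p - 1 = 4 has prime divisors 2. Check 2^(4/q) mod 5 for each: 2^(4/2) = 2^2 ≡ 4 (mod 5). None of these is 1, so 2 has order 4 = φ(5), so it is a primitive root mod 5.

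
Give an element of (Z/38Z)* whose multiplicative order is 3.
7 has order 3 mod 38 since 7^{3} ≡ 1 (mod 38) and no smaller power works.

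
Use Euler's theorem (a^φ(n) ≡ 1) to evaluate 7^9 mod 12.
By Euler: 7^{4} ≡ 1 (mod 12) since gcd(7, 12) = 1. 9 = 2×4 + 1. So 7^{9} ≡ 7^{1} ≡ 7 (mod 12)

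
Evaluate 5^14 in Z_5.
Using repeated squaring. 5 ≡ 0 (mod 5). 14 = 8 + 4 + 2 (binary 1110). Repeated squaring mod 5: 0^1 ≡ 0; 0^2 ≡ 0² = 0 ≡ 0; 0^4 ≡ 0² = 0 ≡ 0; 0^8 ≡ 0² = 0 ≡ 0. Multiply: 5^14 ≡ 0^8 × 0^4 × 0^2 ≡ 0 × 0 × 0 (mod 5): 0 × 0 = 0 ≡ 0; 0 × 0 = 0 ≡ 0. So 5^14 ≡ 0 (mod 5).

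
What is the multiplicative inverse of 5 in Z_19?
4

Using Extended Euclidean Algorithm:
gcd(5, 19) = 1
Bezout coefficients: 5 × 4 + 19 × -1 = 1
So 5 × 4 ≡ 1 (mod 19)
The inverse is 4 mod 19 = 4
Verification: 5 × 4 = 20 = 1 × 19 + 1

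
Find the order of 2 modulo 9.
Powers of 2 mod 9: 2^1≡2, 2^2≡4, 2^3≡8, 2^4≡7, 2^5≡5, 2^6≡1. Order = 6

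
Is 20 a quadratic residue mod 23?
By Euler's criterion: 20^{11} ≡ 22 (mod 23). Since this equals -1 (≡ 22), 20 is not a QR.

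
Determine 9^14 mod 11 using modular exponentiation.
Using Fermat: 9^{10} ≡ 1 (mod 11). 14 ≡ 4 (mod 10). So 9^{14} ≡ 9^{4} ≡ 5 (mod 11)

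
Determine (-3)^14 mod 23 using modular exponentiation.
Using repeated squaring. (-3) ≡ 20 (mod 23). 14 = 8 + 4 + 2 (binary 1110). Repeated squaring mod 23: 20^1 ≡ 20; 20^2 ≡ 20² = 400 ≡ 9; 20^4 ≡ 9² = 81 ≡ 12; 20^8 ≡ 12² = 144 ≡ 6. Multiply: (-3)^14 ≡ 20^8 × 20^4 × 20^2 ≡ 6 × 12 × 9 (mod 23): 6 × 12 = 72 ≡ 3; 3 × 9 = 27 ≡ 4. So (-3)^14 ≡ 4 (mod 23).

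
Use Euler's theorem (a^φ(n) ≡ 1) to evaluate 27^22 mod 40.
By Euler: 27^{16} ≡ 1 (mod 40) since gcd(27, 40) = 1. 22 = 1×16 + 6. So 27^{22} ≡ 27^{6} ≡ 9 (mod 40)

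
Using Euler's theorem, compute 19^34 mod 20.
By Euler: 19^{8} ≡ 1 (mod 20) since gcd(19, 20) = 1. 34 = 4×8 + 2. So 19^{34} ≡ 19^{2} ≡ 1 (mod 20)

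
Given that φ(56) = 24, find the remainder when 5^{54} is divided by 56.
By Euler: 5^{24} ≡ 1 (mod 56) since gcd(5, 56) = 1. 54 = 2×24 + 6. So 5^{54} ≡ 5^{6} ≡ 1 (mod 56)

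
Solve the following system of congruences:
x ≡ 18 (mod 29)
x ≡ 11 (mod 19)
163

Using the Chinese Remainder Theorem:
M = product of moduli = 551
For equation 1: M_1 = 19, 19 ≡ 19 (mod 29), inverse of 19 mod 29 is 26 (check: 19 × 26 = 494 ≡ 1 (mod 29))
For equation 2: M_2 = 29, 29 ≡ 10 (mod 19), inverse of 29 mod 19 is 2 (check: 10 × 2 = 20 ≡ 1 (mod 19))
Combine: x ≡ Σ r_i×M_i×(M_i⁻¹ mod m_i) = 18×19×26 + 11×29×2 = 8892 + 638 = 9530
9530 mod 551 = 163
x ≡ 163 (mod 551)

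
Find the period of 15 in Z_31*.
Powers of 15 mod 31: 15^1≡15, 15^2≡8, 15^3≡27, 15^4≡2, 15^5≡30, 15^6≡16, 15^7≡23, 15^8≡4, 15^9≡29, 15^10≡1. Order = 10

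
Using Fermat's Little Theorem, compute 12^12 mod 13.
By Fermat's Little Theorem, 12^{12} ≡ 1 (mod 13) since 13 is prime and gcd(12, 13) = 1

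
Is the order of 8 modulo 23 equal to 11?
Yes, ord_23(8) = 11.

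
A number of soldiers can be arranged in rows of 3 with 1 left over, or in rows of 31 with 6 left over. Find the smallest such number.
M = 3 × 31 = 93. M₁ = 31, y₁ ≡ 1 (mod 3). M₂ = 3, y₂ ≡ 21 (mod 31). m = 1×31×1 + 6×3×21 ≡ 37 (mod 93). The smallest positive such number is 37.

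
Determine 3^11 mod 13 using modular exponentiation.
Using repeated squaring. 11 = 8 + 2 + 1 (binary 1011). Repeated squaring mod 13: 3^1 ≡ 3; 3^2 ≡ 3² = 9 ≡ 9; 3^4 ≡ 9² = 81 ≡ 3; 3^8 ≡ 3² = 9 ≡ 9. Multiply: 3^11 = 3^8 × 3^2 × 3^1 ≡ 9 × 9 × 3 (mod 13): 9 × 9 = 81 ≡ 3; 3 × 3 = 9 ≡ 9. So 3^11 ≡ 9 (mod 13).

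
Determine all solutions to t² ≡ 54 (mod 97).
The square roots of 54 mod 97 are 65 and 32. Verify: 65² = 4225 ≡ 54 (mod 97)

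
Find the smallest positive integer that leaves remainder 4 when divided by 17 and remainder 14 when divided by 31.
M = 17 × 31 = 527. M₁ = 31, y₁ ≡ 11 (mod 17). M₂ = 17, y₂ ≡ 11 (mod 31). x = 4×31×11 + 14×17×11 ≡ 293 (mod 527). The smallest positive such number is 293.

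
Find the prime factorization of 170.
2 × 5 × 17

Divide by primes starting from smallest:
170 ÷ 2 = 85
85 ÷ 5 = 17
17 ÷ 17 = 1

170 = 2 × 5 × 17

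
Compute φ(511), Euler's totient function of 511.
432

Prime factorization: 511 = 7 × 73
Using the formula φ(n) = n × Π(1 - 1/p) for each prime factor p:
φ(511) = 511 × (1 - 1/7) × (1 - 1/73)
φ(511) = 432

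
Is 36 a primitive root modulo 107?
No

To verify, check if 36^(106/q) ≢ 1 (mod 107) for each prime divisor q of 106
Divisors of 106 = 106: [1, 2, 53, 106]
  36^(106/2) = 36^53 ≡ 1 (mod 107)
  36^(106/53) = 36^2 ≡ 12 (mod 107)
Conclusion: 36 is not a primitive root modulo 107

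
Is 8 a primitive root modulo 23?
p - 1 = 22 has prime divisors 2, 11. Check 8^(22/q) mod 23 for each: 8^(22/2) = 8^11 ≡ 1, 8^(22/11) = 8^2 ≡ 18 (mod 23). Since 8^11 ≡ 1 (mod 23), the order of 8 divides 11 (in fact the order is 11) ≠ 22, so it is not a primitive root.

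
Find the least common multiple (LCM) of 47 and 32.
1504

First find GCD(47, 32) using the Euclidean algorithm:
47 = 1 × 32 + 15
32 = 2 × 15 + 2
15 = 7 × 2 + 1
2 = 2 × 1 + 0
GCD(47, 32) = 1

LCM formula: LCM(a, b) = (a × b) / GCD(a, b)
LCM(47, 32) = (47 × 32) / 1
LCM(47, 32) = 1504 / 1
LCM(47, 32) = 1504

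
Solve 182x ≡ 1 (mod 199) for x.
182^(-1) ≡ 117 (mod 199). Verification: 182 × 117 = 21294 ≡ 1 (mod 199)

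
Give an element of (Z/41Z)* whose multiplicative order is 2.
40 has order 2 mod 41 since 40^{2} ≡ 1 (mod 41) and no smaller power works.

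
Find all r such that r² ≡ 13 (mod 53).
The square roots of 13 mod 53 are 15 and 38. Verify: 15² = 225 ≡ 13 (mod 53)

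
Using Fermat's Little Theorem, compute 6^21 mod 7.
By Fermat: 6^{6} ≡ 1 (mod 7). 21 = 3×6 + 3. So 6^{21} ≡ 6^{3} ≡ 6 (mod 7)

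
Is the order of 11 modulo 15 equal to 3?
No, the actual order is 2, not 3.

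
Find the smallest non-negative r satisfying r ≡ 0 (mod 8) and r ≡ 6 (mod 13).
M = 8 × 13 = 104. M₁ = 13, y₁ ≡ 5 (mod 8). M₂ = 8, y₂ ≡ 5 (mod 13). r = 0×13×5 + 6×8×5 ≡ 32 (mod 104)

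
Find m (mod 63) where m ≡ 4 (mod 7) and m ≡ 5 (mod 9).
M = 7 × 9 = 63. M₁ = 9, y₁ ≡ 4 (mod 7). M₂ = 7, y₂ ≡ 4 (mod 9). m = 4×9×4 + 5×7×4 ≡ 32 (mod 63)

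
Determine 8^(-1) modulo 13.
8^(-1) ≡ 5 (mod 13). Verification: 8 × 5 = 40 ≡ 1 (mod 13)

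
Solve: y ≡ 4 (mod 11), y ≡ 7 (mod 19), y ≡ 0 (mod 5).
M = 11 × 19 × 5 = 1045. M₁ = 95, y₁ ≡ 8 (mod 11). M₂ = 55, y₂ ≡ 9 (mod 19). M₃ = 209, y₃ ≡ 4 (mod 5). y = 4×95×8 + 7×55×9 + 0×209×4 ≡ 235 (mod 1045)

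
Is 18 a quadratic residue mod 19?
By Euler's criterion: 18^{9} ≡ 18 (mod 19). Since this equals -1 (≡ 18), 18 is not a QR.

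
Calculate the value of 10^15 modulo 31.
Using repeated squaring. 15 = 8 + 4 + 2 + 1 (binary 1111). Repeated squaring mod 31: 10^1 ≡ 10; 10^2 ≡ 10² = 100 ≡ 7; 10^4 ≡ 7² = 49 ≡ 18; 10^8 ≡ 18² = 324 ≡ 14. Multiply: 10^15 = 10^8 × 10^4 × 10^2 × 10^1 ≡ 14 × 18 × 7 × 10 (mod 31): 14 × 18 = 252 ≡ 4; 4 × 7 = 28 ≡ 28; 28 × 10 = 280 ≡ 1. So 10^15 ≡ 1 (mod 31).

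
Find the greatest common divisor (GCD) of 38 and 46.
2

Using the Euclidean algorithm:
38 = 0 × 46 + 38
46 = 1 × 38 + 8
38 = 4 × 8 + 6
8 = 1 × 6 + 2
6 = 3 × 2 + 0

GCD(38, 46) = 2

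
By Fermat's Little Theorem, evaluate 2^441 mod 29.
By Fermat: 2^{28} ≡ 1 (mod 29). 441 ≡ 21 (mod 28). So 2^{441} ≡ 2^{21} ≡ 17 (mod 29)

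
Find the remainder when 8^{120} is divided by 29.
By Fermat: 8^{28} ≡ 1 (mod 29). 120 = 4×28 + 8. So 8^{120} ≡ 8^{8} ≡ 20 (mod 29)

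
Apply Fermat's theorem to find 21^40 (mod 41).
By Fermat's Little Theorem, 21^{40} ≡ 1 (mod 41) since 41 is prime and gcd(21, 41) = 1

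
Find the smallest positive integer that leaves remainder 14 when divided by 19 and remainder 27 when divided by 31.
M = 19 × 31 = 589. M₁ = 31, y₁ ≡ 8 (mod 19). M₂ = 19, y₂ ≡ 18 (mod 31). x = 14×31×8 + 27×19×18 ≡ 337 (mod 589). The smallest positive such number is 337.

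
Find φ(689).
624

Prime factorization: 689 = 13 × 53
Using the formula φ(n) = n × Π(1 - 1/p) for each prime factor p:
φ(689) = 689 × (1 - 1/13) × (1 - 1/53)
φ(689) = 624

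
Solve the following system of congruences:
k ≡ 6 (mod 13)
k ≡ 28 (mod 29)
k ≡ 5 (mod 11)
1072

Using the Chinese Remainder Theorem:
M = product of moduli = 4147
For equation 1: M_1 = 319, 319 ≡ 7 (mod 13), inverse of 319 mod 13 is 2 (check: 7 × 2 = 14 ≡ 1 (mod 13))
For equation 2: M_2 = 143, 143 ≡ 27 (mod 29), inverse of 143 mod 29 is 14 (check: 27 × 14 = 378 ≡ 1 (mod 29))
For equation 3: M_3 = 377, 377 ≡ 3 (mod 11), inverse of 377 mod 11 is 4 (check: 3 × 4 = 12 ≡ 1 (mod 11))
Combine: k ≡ Σ r_i×M_i×(M_i⁻¹ mod m_i) = 6×319×2 + 28×143×14 + 5×377×4 = 3828 + 56056 + 7540 = 67424
67424 mod 4147 = 1072
k ≡ 1072 (mod 4147)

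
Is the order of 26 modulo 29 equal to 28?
Yes, ord_29(26) = 28.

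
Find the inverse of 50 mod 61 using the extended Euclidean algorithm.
Extended GCD: 50(11) + 61(-9) = 1. So 50^(-1) ≡ 11 ≡ 11 (mod 61). Verify: 50 × 11 = 550 ≡ 1 (mod 61)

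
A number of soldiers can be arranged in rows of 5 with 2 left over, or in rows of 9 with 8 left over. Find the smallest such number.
M = 5 × 9 = 45. M₁ = 9, y₁ ≡ 4 (mod 5). M₂ = 5, y₂ ≡ 2 (mod 9). x = 2×9×4 + 8×5×2 ≡ 17 (mod 45). The smallest positive such number is 17.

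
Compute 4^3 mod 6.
3 = 2 + 1 (binary 11). Repeated squaring mod 6: 4^1 ≡ 4; 4^2 ≡ 4² = 16 ≡ 4. Multiply: 4^3 = 4^2 × 4^1 ≡ 4 × 4 (mod 6): 4 × 4 = 16 ≡ 4. So 4^3 ≡ 4 (mod 6).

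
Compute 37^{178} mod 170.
9

Using successive squaring:
Binary expansion of 178: 10110010
Powers of 37 mod 170 (each is the square of the previous):
  37^1 ≡ 37 (mod 170)
  37^2 ≡ 37² = 1369 ≡ 9 (mod 170)
  37^4 ≡ 9² = 81 ≡ 81 (mod 170)
  37^8 ≡ 81² = 6561 ≡ 101 (mod 170)
  37^16 ≡ 101² = 10201 ≡ 1 (mod 170)
  37^32 ≡ 1² = 1 ≡ 1 (mod 170)
  37^64 ≡ 1² = 1 ≡ 1 (mod 170)
  37^128 ≡ 1² = 1 ≡ 1 (mod 170)
178 = 128 + 32 + 16 + 2, so 37^178 = 37^128 × 37^32 × 37^16 × 37^2 ≡ 1 × 1 × 1 × 9 (mod 170)
Multiplying step by step:
  1 × 1 = 1 ≡ 1 (mod 170)
  1 × 1 = 1 ≡ 1 (mod 170)
  1 × 9 = 9 ≡ 9 (mod 170)
Result: 37^178 ≡ 9 (mod 170)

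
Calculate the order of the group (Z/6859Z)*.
6498

Prime factorization: 6859 = 19^3
Using the formula φ(n) = n × Π(1 - 1/p) for each prime factor p:
φ(6859) = 6859 × (1 - 1/19)
φ(6859) = 6498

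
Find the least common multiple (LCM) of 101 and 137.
13837

First find GCD(101, 137) using the Euclidean algorithm:
101 = 0 × 137 + 101
137 = 1 × 101 + 36
101 = 2 × 36 + 29
36 = 1 × 29 + 7
29 = 4 × 7 + 1
7 = 7 × 1 + 0
GCD(101, 137) = 1

LCM formula: LCM(a, b) = (a × b) / GCD(a, b)
LCM(101, 137) = (101 × 137) / 1
LCM(101, 137) = 13837 / 1
LCM(101, 137) = 13837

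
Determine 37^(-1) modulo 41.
37^(-1) ≡ 10 (mod 41). Verification: 37 × 10 = 370 ≡ 1 (mod 41)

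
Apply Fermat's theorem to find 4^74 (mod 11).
By Fermat: 4^{10} ≡ 1 (mod 11). 74 = 7×10 + 4. So 4^{74} ≡ 4^{4} ≡ 3 (mod 11)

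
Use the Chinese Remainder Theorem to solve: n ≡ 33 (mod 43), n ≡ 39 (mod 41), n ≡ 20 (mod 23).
21318

Using the Chinese Remainder Theorem:
M = product of moduli = 40549
For equation 1: M_1 = 943, 943 ≡ 40 (mod 43), inverse of 943 mod 43 is 14 (check: 40 × 14 = 560 ≡ 1 (mod 43))
For equation 2: M_2 = 989, 989 ≡ 5 (mod 41), inverse of 989 mod 41 is 33 (check: 5 × 33 = 165 ≡ 1 (mod 41))
For equation 3: M_3 = 1763, 1763 ≡ 15 (mod 23), inverse of 1763 mod 23 is 20 (check: 15 × 20 = 300 ≡ 1 (mod 23))
Combine: n ≡ Σ r_i×M_i×(M_i⁻¹ mod m_i) = 33×943×14 + 39×989×33 + 20×1763×20 = 435666 + 1272843 + 705200 = 2413709
2413709 mod 40549 = 21318
n ≡ 21318 (mod 40549)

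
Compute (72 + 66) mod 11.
6

(72 + 66) = 138
138 mod 11 = 6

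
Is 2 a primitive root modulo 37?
Yes

To verify, check if 2^(36/q) ≢ 1 (mod 37) for each prime divisor q of 36
Divisors of 36 = 36: [1, 2, 3, 4, 6, 9, 12, 18, 36]
  2^(36/2) = 2^18 ≡ 36 (mod 37)
  2^(36/3) = 2^12 ≡ 26 (mod 37)
Conclusion: 2 is a primitive root modulo 37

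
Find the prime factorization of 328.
2^3 × 41

Divide by primes starting from smallest:
328 ÷ 2 = 164
164 ÷ 2 = 82
82 ÷ 2 = 41
41 ÷ 41 = 1

328 = 2^3 × 41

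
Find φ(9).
6

Prime factorization: 9 = 3^2
Using the formula φ(n) = n × Π(1 - 1/p) for each prime factor p:
φ(9) = 9 × (1 - 1/3)
φ(9) = 6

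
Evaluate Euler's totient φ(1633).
1540

Prime factorization: 1633 = 23 × 71
Using the formula φ(n) = n × Π(1 - 1/p) for each prime factor p:
φ(1633) = 1633 × (1 - 1/23) × (1 - 1/71)
φ(1633) = 1540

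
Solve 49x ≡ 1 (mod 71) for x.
29

Using Extended Euclidean Algorithm:
gcd(49, 71) = 1
Bezout coefficients: 49 × 29 + 71 × -20 = 1
So 49 × 29 ≡ 1 (mod 71)
The inverse is 29 mod 71 = 29
Verification: 49 × 29 = 1421 = 20 × 71 + 1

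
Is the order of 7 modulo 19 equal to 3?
Yes, ord_19(7) = 3.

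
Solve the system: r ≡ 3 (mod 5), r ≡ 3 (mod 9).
M = 5 × 9 = 45. M₁ = 9, y₁ ≡ 4 (mod 5). M₂ = 5, y₂ ≡ 2 (mod 9). r = 3×9×4 + 3×5×2 ≡ 3 (mod 45)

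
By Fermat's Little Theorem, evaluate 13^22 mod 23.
By Fermat's Little Theorem, 13^{22} ≡ 1 (mod 23) since 23 is prime and gcd(13, 23) = 1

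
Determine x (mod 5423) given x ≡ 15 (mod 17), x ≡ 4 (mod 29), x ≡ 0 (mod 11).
4180

Using the Chinese Remainder Theorem:
M = product of moduli = 5423
For equation 1: M_1 = 319, 319 ≡ 13 (mod 17), inverse of 319 mod 17 is 4 (check: 13 × 4 = 52 ≡ 1 (mod 17))
For equation 2: M_2 = 187, 187 ≡ 13 (mod 29), inverse of 187 mod 29 is 9 (check: 13 × 9 = 117 ≡ 1 (mod 29))
For equation 3: M_3 = 493, 493 ≡ 9 (mod 11), inverse of 493 mod 11 is 5 (check: 9 × 5 = 45 ≡ 1 (mod 11))
Combine: x ≡ Σ r_i×M_i×(M_i⁻¹ mod m_i) = 15×319×4 + 4×187×9 + 0×493×5 = 19140 + 6732 + 0 = 25872
25872 mod 5423 = 4180
x ≡ 4180 (mod 5423)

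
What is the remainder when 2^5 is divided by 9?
5 = 4 + 1 (binary 101). Repeated squaring mod 9: 2^1 ≡ 2; 2^2 ≡ 2² = 4 ≡ 4; 2^4 ≡ 4² = 16 ≡ 7. Multiply: 2^5 = 2^4 × 2^1 ≡ 7 × 2 (mod 9): 7 × 2 = 14 ≡ 5. So 2^5 ≡ 5 (mod 9).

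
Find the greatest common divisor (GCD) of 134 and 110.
2

Using the Euclidean algorithm:
134 = 1 × 110 + 24
110 = 4 × 24 + 14
24 = 1 × 14 + 10
14 = 1 × 10 + 4
10 = 2 × 4 + 2
4 = 2 × 2 + 0

GCD(134, 110) = 2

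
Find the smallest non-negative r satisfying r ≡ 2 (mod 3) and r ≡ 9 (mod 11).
M = 3 × 11 = 33. M₁ = 11, y₁ ≡ 2 (mod 3). M₂ = 3, y₂ ≡ 4 (mod 11). r = 2×11×2 + 9×3×4 ≡ 20 (mod 33)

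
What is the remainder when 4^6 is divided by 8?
6 = 4 + 2 (binary 110). Repeated squaring mod 8: 4^1 ≡ 4; 4^2 ≡ 4² = 16 ≡ 0; 4^4 ≡ 0² = 0 ≡ 0. Multiply: 4^6 = 4^4 × 4^2 ≡ 0 × 0 (mod 8): 0 × 0 = 0 ≡ 0. So 4^6 ≡ 0 (mod 8).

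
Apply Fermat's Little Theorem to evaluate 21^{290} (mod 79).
62

By Fermat's Little Theorem, a^(p-1) ≡ 1 (mod p) for prime p and gcd(a, p) = 1
Here p = 79, so 21^78 ≡ 1 (mod 79)
We can reduce the exponent: 290 mod 78 = 56
So 21^290 ≡ 21^56 (mod 79)
Computing: 21^56 mod 79 = 62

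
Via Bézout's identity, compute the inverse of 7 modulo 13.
Extended GCD: 7(2) + 13(-1) = 1. So 7^(-1) ≡ 2 ≡ 2 (mod 13). Verify: 7 × 2 = 14 ≡ 1 (mod 13)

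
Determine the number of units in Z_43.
42

Prime factorization: 43 = 43
Using the formula φ(n) = n × Π(1 - 1/p) for each prime factor p:
φ(43) = 43 × (1 - 1/43)
φ(43) = 42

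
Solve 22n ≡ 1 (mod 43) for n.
2

Using Extended Euclidean Algorithm:
gcd(22, 43) = 1
Bezout coefficients: 22 × 2 + 43 × -1 = 1
So 22 × 2 ≡ 1 (mod 43)
The inverse is 2 mod 43 = 2
Verification: 22 × 2 = 44 = 1 × 43 + 1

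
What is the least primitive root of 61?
2

A primitive root g modulo p has order p-1 = 60
Prime divisors of 60: [2, 3, 5]
g is a primitive root iff g^(60/q) ≢ 1 (mod 61) for each prime divisor q
Testing small values:
  g = 2: 2^30 ≡ 60, 2^20 ≡ 47, 2^12 ≡ 9 (mod 61) → none is 1, primitive root!
The smallest primitive root is 2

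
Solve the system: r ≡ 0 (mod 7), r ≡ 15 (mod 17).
M = 7 × 17 = 119. M₁ = 17, y₁ ≡ 5 (mod 7). M₂ = 7, y₂ ≡ 5 (mod 17). r = 0×17×5 + 15×7×5 ≡ 49 (mod 119)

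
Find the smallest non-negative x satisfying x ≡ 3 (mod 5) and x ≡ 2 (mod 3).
M = 5 × 3 = 15. M₁ = 3, y₁ ≡ 2 (mod 5). M₂ = 5, y₂ ≡ 2 (mod 3). x = 3×3×2 + 2×5×2 ≡ 8 (mod 15)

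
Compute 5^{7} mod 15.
5

Using successive squaring:
Binary expansion of 7: 111
Powers of 5 mod 15 (each is the square of the previous):
  5^1 ≡ 5 (mod 15)
  5^2 ≡ 5² = 25 ≡ 10 (mod 15)
  5^4 ≡ 10² = 100 ≡ 10 (mod 15)
7 = 4 + 2 + 1, so 5^7 = 5^4 × 5^2 × 5^1 ≡ 10 × 10 × 5 (mod 15)
Multiplying step by step:
  10 × 10 = 100 ≡ 10 (mod 15)
  10 × 5 = 50 ≡ 5 (mod 15)
Result: 5^7 ≡ 5 (mod 15)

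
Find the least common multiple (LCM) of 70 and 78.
2730

First find GCD(70, 78) using the Euclidean algorithm:
70 = 0 × 78 + 70
78 = 1 × 70 + 8
70 = 8 × 8 + 6
8 = 1 × 6 + 2
6 = 3 × 2 + 0
GCD(70, 78) = 2

LCM formula: LCM(a, b) = (a × b) / GCD(a, b)
LCM(70, 78) = (70 × 78) / 2
LCM(70, 78) = 5460 / 2
LCM(70, 78) = 2730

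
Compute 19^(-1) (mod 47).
5

Using Extended Euclidean Algorithm:
gcd(19, 47) = 1
Bezout coefficients: 19 × 5 + 47 × -2 = 1
So 19 × 5 ≡ 1 (mod 47)
The inverse is 5 mod 47 = 5
Verification: 19 × 5 = 95 = 2 × 47 + 1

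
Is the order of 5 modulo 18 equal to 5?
No, the actual order is 6, not 5.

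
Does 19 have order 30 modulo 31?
p - 1 = 30 has prime divisors 2, 3, 5. Check 19^(30/q) mod 31 for each: 19^(30/2) = 19^15 ≡ 1, 19^(30/3) = 19^10 ≡ 25, 19^(30/5) = 19^6 ≡ 2 (mod 31). Since 19^15 ≡ 1 (mod 31), the order of 19 divides 15 (in fact the order is 15) ≠ 30, so it is not a primitive root.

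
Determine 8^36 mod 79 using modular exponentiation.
Using repeated squaring. 36 = 32 + 4 (binary 100100). Repeated squaring mod 79: 8^1 ≡ 8; 8^2 ≡ 8² = 64 ≡ 64; 8^4 ≡ 64² = 4096 ≡ 67; 8^8 ≡ 67² = 4489 ≡ 65; 8^16 ≡ 65² = 4225 ≡ 38; 8^32 ≡ 38² = 1444 ≡ 22. Multiply: 8^36 = 8^32 × 8^4 ≡ 22 × 67 (mod 79): 22 × 67 = 1474 ≡ 52. So 8^36 ≡ 52 (mod 79).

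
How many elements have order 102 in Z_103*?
Number of primitive roots mod 103 = φ(102) = 32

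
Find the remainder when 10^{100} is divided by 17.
By Fermat: 10^{16} ≡ 1 (mod 17). 100 = 6×16 + 4. So 10^{100} ≡ 10^{4} ≡ 4 (mod 17)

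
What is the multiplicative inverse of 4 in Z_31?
4^(-1) ≡ 8 (mod 31). Verification: 4 × 8 = 32 ≡ 1 (mod 31)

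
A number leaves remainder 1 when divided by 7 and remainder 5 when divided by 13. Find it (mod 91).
M = 7 × 13 = 91. M₁ = 13, y₁ ≡ 6 (mod 7). M₂ = 7, y₂ ≡ 2 (mod 13). t = 1×13×6 + 5×7×2 ≡ 57 (mod 91)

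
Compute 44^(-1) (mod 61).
44^(-1) ≡ 43 (mod 61). Verification: 44 × 43 = 1892 ≡ 1 (mod 61)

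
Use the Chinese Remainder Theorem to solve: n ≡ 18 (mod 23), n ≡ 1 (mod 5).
41

Using the Chinese Remainder Theorem:
M = product of moduli = 115
For equation 1: M_1 = 5, 5 ≡ 5 (mod 23), inverse of 5 mod 23 is 14 (check: 5 × 14 = 70 ≡ 1 (mod 23))
For equation 2: M_2 = 23, 23 ≡ 3 (mod 5), inverse of 23 mod 5 is 2 (check: 3 × 2 = 6 ≡ 1 (mod 5))
Combine: n ≡ Σ r_i×M_i×(M_i⁻¹ mod m_i) = 18×5×14 + 1×23×2 = 1260 + 46 = 1306
1306 mod 115 = 41
n ≡ 41 (mod 115)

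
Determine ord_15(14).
Powers of 14 mod 15: 14^1≡14, 14^2≡1. Order = 2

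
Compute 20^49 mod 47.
Using Fermat: 20^{46} ≡ 1 (mod 47). 49 ≡ 3 (mod 46). So 20^{49} ≡ 20^{3} ≡ 10 (mod 47)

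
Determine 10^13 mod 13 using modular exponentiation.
Using Fermat: 10^{12} ≡ 1 (mod 13). 13 ≡ 1 (mod 12). So 10^{13} ≡ 10^{1} ≡ 10 (mod 13)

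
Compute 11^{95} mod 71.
51

Using successive squaring:
Binary expansion of 95: 1011111
Powers of 11 mod 71 (each is the square of the previous):
  11^1 ≡ 11 (mod 71)
  11^2 ≡ 11² = 121 ≡ 50 (mod 71)
  11^4 ≡ 50² = 2500 ≡ 15 (mod 71)
  11^8 ≡ 15² = 225 ≡ 12 (mod 71)
  11^16 ≡ 12² = 144 ≡ 2 (mod 71)
  11^32 ≡ 2² = 4 ≡ 4 (mod 71)
  11^64 ≡ 4² = 16 ≡ 16 (mod 71)
95 = 64 + 16 + 8 + 4 + 2 + 1, so 11^95 = 11^64 × 11^16 × 11^8 × 11^4 × 11^2 × 11^1 ≡ 16 × 2 × 12 × 15 × 50 × 11 (mod 71)
Multiplying step by step:
  16 × 2 = 32 ≡ 32 (mod 71)
  32 × 12 = 384 ≡ 29 (mod 71)
  29 × 15 = 435 ≡ 9 (mod 71)
  9 × 50 = 450 ≡ 24 (mod 71)
  24 × 11 = 264 ≡ 51 (mod 71)
Result: 11^95 ≡ 51 (mod 71)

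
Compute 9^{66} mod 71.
49

Using successive squaring:
Binary expansion of 66: 1000010
Powers of 9 mod 71 (each is the square of the previous):
  9^1 ≡ 9 (mod 71)
  9^2 ≡ 9² = 81 ≡ 10 (mod 71)
  9^4 ≡ 10² = 100 ≡ 29 (mod 71)
  9^8 ≡ 29² = 841 ≡ 60 (mod 71)
  9^16 ≡ 60² = 3600 ≡ 50 (mod 71)
  9^32 ≡ 50² = 2500 ≡ 15 (mod 71)
  9^64 ≡ 15² = 225 ≡ 12 (mod 71)
66 = 64 + 2, so 9^66 = 9^64 × 9^2 ≡ 12 × 10 (mod 71)
Multiplying step by step:
  12 × 10 = 120 ≡ 49 (mod 71)
Result: 9^66 ≡ 49 (mod 71)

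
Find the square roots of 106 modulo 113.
The square roots of 106 mod 113 are 28 and 85. Verify: 28² = 784 ≡ 106 (mod 113)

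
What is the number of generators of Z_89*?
Number of primitive roots mod 89 = φ(88) = 40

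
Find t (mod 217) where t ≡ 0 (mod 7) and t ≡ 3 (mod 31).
M = 7 × 31 = 217. M₁ = 31, y₁ ≡ 5 (mod 7). M₂ = 7, y₂ ≡ 9 (mod 31). t = 0×31×5 + 3×7×9 ≡ 189 (mod 217)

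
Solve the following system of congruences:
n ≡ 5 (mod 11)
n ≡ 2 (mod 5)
27

Using the Chinese Remainder Theorem:
M = product of moduli = 55
For equation 1: M_1 = 5, 5 ≡ 5 (mod 11), inverse of 5 mod 11 is 9 (check: 5 × 9 = 45 ≡ 1 (mod 11))
For equation 2: M_2 = 11, 11 ≡ 1 (mod 5), inverse of 11 mod 5 is 1 (check: 1 × 1 = 1 ≡ 1 (mod 5))
Combine: n ≡ Σ r_i×M_i×(M_i⁻¹ mod m_i) = 5×5×9 + 2×11×1 = 225 + 22 = 247
247 mod 55 = 27
n ≡ 27 (mod 55)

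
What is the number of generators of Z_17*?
Number of primitive roots mod 17 = φ(16) = 8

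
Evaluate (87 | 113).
(87/113) = 87^{56} mod 113 = 1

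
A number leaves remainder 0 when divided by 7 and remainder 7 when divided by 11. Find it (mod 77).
M = 7 × 11 = 77. M₁ = 11, y₁ ≡ 2 (mod 7). M₂ = 7, y₂ ≡ 8 (mod 11). t = 0×11×2 + 7×7×8 ≡ 7 (mod 77)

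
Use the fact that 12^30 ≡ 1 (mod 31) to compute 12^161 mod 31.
By Fermat: 12^{30} ≡ 1 (mod 31). 161 = 5×30 + 11. So 12^{161} ≡ 12^{11} ≡ 21 (mod 31)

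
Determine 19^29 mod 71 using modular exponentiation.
Using repeated squaring. 29 = 16 + 8 + 4 + 1 (binary 11101). Repeated squaring mod 71: 19^1 ≡ 19; 19^2 ≡ 19² = 361 ≡ 6; 19^4 ≡ 6² = 36 ≡ 36; 19^8 ≡ 36² = 1296 ≡ 18; 19^16 ≡ 18² = 324 ≡ 40. Multiply: 19^29 = 19^16 × 19^8 × 19^4 × 19^1 ≡ 40 × 18 × 36 × 19 (mod 71): 40 × 18 = 720 ≡ 10; 10 × 36 = 360 ≡ 5; 5 × 19 = 95 ≡ 24. So 19^29 ≡ 24 (mod 71).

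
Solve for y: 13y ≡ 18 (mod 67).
22

Since gcd(13, 67) = 1 divides 18, a solution exists.
Multiply both sides by the inverse of 13 mod 67:
  13^(-1) mod 67 = 31
  x ≡ 31 × 18 ≡ 558 ≡ 22 (mod 67)
Verification: 13 × 22 = 286 = 4 × 67 + 18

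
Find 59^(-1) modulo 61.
30

Using Extended Euclidean Algorithm:
gcd(59, 61) = 1
Bezout coefficients: 59 × 30 + 61 × -29 = 1
So 59 × 30 ≡ 1 (mod 61)
The inverse is 30 mod 61 = 30
Verification: 59 × 30 = 1770 = 29 × 61 + 1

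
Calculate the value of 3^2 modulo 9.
2 = 2 (binary 10). Repeated squaring mod 9: 3^1 ≡ 3; 3^2 ≡ 3² = 9 ≡ 0. So 3^2 ≡ 0 (mod 9).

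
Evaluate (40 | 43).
(40/43) = 40^{21} mod 43 = 1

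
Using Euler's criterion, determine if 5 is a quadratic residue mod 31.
By Euler's criterion: 5^{15} ≡ 1 (mod 31). Since this equals 1, 5 is a QR.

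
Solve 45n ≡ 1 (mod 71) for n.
30

Using Extended Euclidean Algorithm:
gcd(45, 71) = 1
Bezout coefficients: 45 × 30 + 71 × -19 = 1
So 45 × 30 ≡ 1 (mod 71)
The inverse is 30 mod 71 = 30
Verification: 45 × 30 = 1350 = 19 × 71 + 1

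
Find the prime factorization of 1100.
2^2 × 5^2 × 11

Divide by primes starting from smallest:
1100 ÷ 2 = 550
550 ÷ 2 = 275
275 ÷ 5 = 55
55 ÷ 5 = 11
11 ÷ 11 = 1

1100 = 2^2 × 5^2 × 11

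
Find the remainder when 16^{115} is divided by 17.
By Fermat: 16^{16} ≡ 1 (mod 17). 115 = 7×16 + 3. So 16^{115} ≡ 16^{3} ≡ 16 (mod 17)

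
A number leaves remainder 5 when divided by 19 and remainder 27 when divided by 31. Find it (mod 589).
M = 19 × 31 = 589. M₁ = 31, y₁ ≡ 8 (mod 19). M₂ = 19, y₂ ≡ 18 (mod 31). n = 5×31×8 + 27×19×18 ≡ 461 (mod 589)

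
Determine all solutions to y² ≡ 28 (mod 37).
The square roots of 28 mod 37 are 19 and 18. Verify: 19² = 361 ≡ 28 (mod 37)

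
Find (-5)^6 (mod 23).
(-5) ≡ 18 (mod 23). 6 = 4 + 2 (binary 110). Repeated squaring mod 23: 18^1 ≡ 18; 18^2 ≡ 18² = 324 ≡ 2; 18^4 ≡ 2² = 4 ≡ 4. Multiply: (-5)^6 ≡ 18^4 × 18^2 ≡ 4 × 2 (mod 23): 4 × 2 = 8 ≡ 8. So (-5)^6 ≡ 8 (mod 23).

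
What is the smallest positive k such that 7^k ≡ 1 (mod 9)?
Powers of 7 mod 9: 7^1≡7, 7^2≡4, 7^3≡1. Order = 3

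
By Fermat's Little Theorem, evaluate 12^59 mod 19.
By Fermat: 12^{18} ≡ 1 (mod 19). 59 = 3×18 + 5. So 12^{59} ≡ 12^{5} ≡ 8 (mod 19)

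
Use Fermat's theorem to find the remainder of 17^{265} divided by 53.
40

By Fermat's Little Theorem, a^(p-1) ≡ 1 (mod p) for prime p and gcd(a, p) = 1
Here p = 53, so 17^52 ≡ 1 (mod 53)
We can reduce the exponent: 265 mod 52 = 5
So 17^265 ≡ 17^5 (mod 53)
Computing: 17^5 mod 53 = 40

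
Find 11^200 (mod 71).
Using Fermat: 11^{70} ≡ 1 (mod 71). 200 ≡ 60 (mod 70). So 11^{200} ≡ 11^{60} ≡ 20 (mod 71)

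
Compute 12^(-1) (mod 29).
12^(-1) ≡ 17 (mod 29). Verification: 12 × 17 = 204 ≡ 1 (mod 29)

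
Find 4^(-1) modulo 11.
3

Using Extended Euclidean Algorithm:
gcd(4, 11) = 1
Bezout coefficients: 4 × 3 + 11 × -1 = 1
So 4 × 3 ≡ 1 (mod 11)
The inverse is 3 mod 11 = 3
Verification: 4 × 3 = 12 = 1 × 11 + 1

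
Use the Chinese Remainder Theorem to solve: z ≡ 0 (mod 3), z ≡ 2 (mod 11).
M = 3 × 11 = 33. M₁ = 11, y₁ ≡ 2 (mod 3). M₂ = 3, y₂ ≡ 4 (mod 11). z = 0×11×2 + 2×3×4 ≡ 24 (mod 33)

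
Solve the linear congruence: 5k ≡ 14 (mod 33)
16

Since gcd(5, 33) = 1 divides 14, a solution exists.
Multiply both sides by the inverse of 5 mod 33:
  5^(-1) mod 33 = 20
  x ≡ 20 × 14 ≡ 280 ≡ 16 (mod 33)
Verification: 5 × 16 = 80 = 2 × 33 + 14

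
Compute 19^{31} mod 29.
15

Using successive squaring:
Binary expansion of 31: 11111
Powers of 19 mod 29 (each is the square of the previous):
  19^1 ≡ 19 (mod 29)
  19^2 ≡ 19² = 361 ≡ 13 (mod 29)
  19^4 ≡ 13² = 169 ≡ 24 (mod 29)
  19^8 ≡ 24² = 576 ≡ 25 (mod 29)
  19^16 ≡ 25² = 625 ≡ 16 (mod 29)
31 = 16 + 8 + 4 + 2 + 1, so 19^31 = 19^16 × 19^8 × 19^4 × 19^2 × 19^1 ≡ 16 × 25 × 24 × 13 × 19 (mod 29)
Multiplying step by step:
  16 × 25 = 400 ≡ 23 (mod 29)
  23 × 24 = 552 ≡ 1 (mod 29)
  1 × 13 = 13 ≡ 13 (mod 29)
  13 × 19 = 247 ≡ 15 (mod 29)
Result: 19^31 ≡ 15 (mod 29)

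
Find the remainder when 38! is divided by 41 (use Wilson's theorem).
(40)! = (38)! × (39) × (40) ≡ -1 (mod 41). So (38)! ≡ -1 × [(40)(39)]^(-1) ≡ 20 (mod 41)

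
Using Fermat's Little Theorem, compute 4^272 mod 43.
By Fermat: 4^{42} ≡ 1 (mod 43). 272 = 6×42 + 20. So 4^{272} ≡ 4^{20} ≡ 11 (mod 43)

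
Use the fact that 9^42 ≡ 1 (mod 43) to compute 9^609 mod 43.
By Fermat: 9^{42} ≡ 1 (mod 43). 609 ≡ 21 (mod 42). So 9^{609} ≡ 9^{21} ≡ 1 (mod 43)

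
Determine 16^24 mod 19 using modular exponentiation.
Using Fermat: 16^{18} ≡ 1 (mod 19). 24 ≡ 6 (mod 18). So 16^{24} ≡ 16^{6} ≡ 7 (mod 19)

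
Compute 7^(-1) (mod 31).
7^(-1) ≡ 9 (mod 31). Verification: 7 × 9 = 63 ≡ 1 (mod 31)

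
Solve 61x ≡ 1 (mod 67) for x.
61^(-1) ≡ 11 (mod 67). Verification: 61 × 11 = 671 ≡ 1 (mod 67)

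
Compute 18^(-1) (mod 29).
18^(-1) ≡ 21 (mod 29). Verification: 18 × 21 = 378 ≡ 1 (mod 29)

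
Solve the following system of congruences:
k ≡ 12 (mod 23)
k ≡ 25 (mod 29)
518

Using the Chinese Remainder Theorem:
M = product of moduli = 667
For equation 1: M_1 = 29, 29 ≡ 6 (mod 23), inverse of 29 mod 23 is 4 (check: 6 × 4 = 24 ≡ 1 (mod 23))
For equation 2: M_2 = 23, 23 ≡ 23 (mod 29), inverse of 23 mod 29 is 24 (check: 23 × 24 = 552 ≡ 1 (mod 29))
Combine: k ≡ Σ r_i×M_i×(M_i⁻¹ mod m_i) = 12×29×4 + 25×23×24 = 1392 + 13800 = 15192
15192 mod 667 = 518
k ≡ 518 (mod 667)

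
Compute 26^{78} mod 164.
80

Using successive squaring:
Binary expansion of 78: 1001110
Powers of 26 mod 164 (each is the square of the previous):
  26^1 ≡ 26 (mod 164)
  26^2 ≡ 26² = 676 ≡ 20 (mod 164)
  26^4 ≡ 20² = 400 ≡ 72 (mod 164)
  26^8 ≡ 72² = 5184 ≡ 100 (mod 164)
  26^16 ≡ 100² = 10000 ≡ 160 (mod 164)
  26^32 ≡ 160² = 25600 ≡ 16 (mod 164)
  26^64 ≡ 16² = 256 ≡ 92 (mod 164)
78 = 64 + 8 + 4 + 2, so 26^78 = 26^64 × 26^8 × 26^4 × 26^2 ≡ 92 × 100 × 72 × 20 (mod 164)
Multiplying step by step:
  92 × 100 = 9200 ≡ 16 (mod 164)
  16 × 72 = 1152 ≡ 4 (mod 164)
  4 × 20 = 80 ≡ 80 (mod 164)
Result: 26^78 ≡ 80 (mod 164)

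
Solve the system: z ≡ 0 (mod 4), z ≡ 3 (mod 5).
M = 4 × 5 = 20. M₁ = 5, y₁ ≡ 1 (mod 4). M₂ = 4, y₂ ≡ 4 (mod 5). z = 0×5×1 + 3×4×4 ≡ 8 (mod 20)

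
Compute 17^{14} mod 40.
9

Using successive squaring:
Binary expansion of 14: 1110
Powers of 17 mod 40 (each is the square of the previous):
  17^1 ≡ 17 (mod 40)
  17^2 ≡ 17² = 289 ≡ 9 (mod 40)
  17^4 ≡ 9² = 81 ≡ 1 (mod 40)
  17^8 ≡ 1² = 1 ≡ 1 (mod 40)
14 = 8 + 4 + 2, so 17^14 = 17^8 × 17^4 × 17^2 ≡ 1 × 1 × 9 (mod 40)
Multiplying step by step:
  1 × 1 = 1 ≡ 1 (mod 40)
  1 × 9 = 9 ≡ 9 (mod 40)
Result: 17^14 ≡ 9 (mod 40)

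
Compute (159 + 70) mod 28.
5

(159 + 70) = 229
229 mod 28 = 5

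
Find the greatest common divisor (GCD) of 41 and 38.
1

Using the Euclidean algorithm:
41 = 1 × 38 + 3
38 = 12 × 3 + 2
3 = 1 × 2 + 1
2 = 2 × 1 + 0

GCD(41, 38) = 1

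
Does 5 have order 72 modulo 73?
p - 1 = 72 has prime divisors 2, 3. Check 5^(72/q) mod 73 for each: 5^(72/2) = 5^36 ≡ 72, 5^(72/3) = 5^24 ≡ 8 (mod 73). None of these is 1, so 5 has order 72 = φ(73), so it is a primitive root mod 73.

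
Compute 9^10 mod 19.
10 = 8 + 2 (binary 1010). Repeated squaring mod 19: 9^1 ≡ 9; 9^2 ≡ 9² = 81 ≡ 5; 9^4 ≡ 5² = 25 ≡ 6; 9^8 ≡ 6² = 36 ≡ 17. Multiply: 9^10 = 9^8 × 9^2 ≡ 17 × 5 (mod 19): 17 × 5 = 85 ≡ 9. So 9^10 ≡ 9 (mod 19).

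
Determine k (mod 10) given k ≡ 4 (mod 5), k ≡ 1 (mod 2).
9

Using the Chinese Remainder Theorem:
M = product of moduli = 10
For equation 1: M_1 = 2, 2 ≡ 2 (mod 5), inverse of 2 mod 5 is 3 (check: 2 × 3 = 6 ≡ 1 (mod 5))
For equation 2: M_2 = 5, 5 ≡ 1 (mod 2), inverse of 5 mod 2 is 1 (check: 1 × 1 = 1 ≡ 1 (mod 2))
Combine: k ≡ Σ r_i×M_i×(M_i⁻¹ mod m_i) = 4×2×3 + 1×5×1 = 24 + 5 = 29
29 mod 10 = 9
k ≡ 9 (mod 10)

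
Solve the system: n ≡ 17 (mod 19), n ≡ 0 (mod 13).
M = 19 × 13 = 247. M₁ = 13, y₁ ≡ 3 (mod 19). M₂ = 19, y₂ ≡ 11 (mod 13). n = 17×13×3 + 0×19×11 ≡ 169 (mod 247)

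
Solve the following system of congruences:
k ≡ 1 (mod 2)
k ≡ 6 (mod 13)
19

Using the Chinese Remainder Theorem:
M = product of moduli = 26
For equation 1: M_1 = 13, 13 ≡ 1 (mod 2), inverse of 13 mod 2 is 1 (check: 1 × 1 = 1 ≡ 1 (mod 2))
For equation 2: M_2 = 2, 2 ≡ 2 (mod 13), inverse of 2 mod 13 is 7 (check: 2 × 7 = 14 ≡ 1 (mod 13))
Combine: k ≡ Σ r_i×M_i×(M_i⁻¹ mod m_i) = 1×13×1 + 6×2×7 = 13 + 84 = 97
97 mod 26 = 19
k ≡ 19 (mod 26)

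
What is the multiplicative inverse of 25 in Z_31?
5

Using Extended Euclidean Algorithm:
gcd(25, 31) = 1
Bezout coefficients: 25 × 5 + 31 × -4 = 1
So 25 × 5 ≡ 1 (mod 31)
The inverse is 5 mod 31 = 5
Verification: 25 × 5 = 125 = 4 × 31 + 1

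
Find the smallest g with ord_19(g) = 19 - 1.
p - 1 = 18 has prime divisors 2, 3. h is a primitive root mod 19 iff h^(18/q) ≢ 1 (mod 19) for each such q.
h = 2: 2^9 ≡ 18, 2^6 ≡ 7 (mod 19); none is 1, so 2 has order 18 and is a primitive root.
The smallest primitive root mod 19 is g = 2.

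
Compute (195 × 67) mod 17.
9

(195 × 67) = 13065
13065 mod 17 = 9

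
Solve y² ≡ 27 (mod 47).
The square roots of 27 mod 47 are 36 and 11. Verify: 36² = 1296 ≡ 27 (mod 47)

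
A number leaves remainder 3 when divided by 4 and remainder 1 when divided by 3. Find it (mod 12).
M = 4 × 3 = 12. M₁ = 3, y₁ ≡ 3 (mod 4). M₂ = 4, y₂ ≡ 1 (mod 3). n = 3×3×3 + 1×4×1 ≡ 7 (mod 12)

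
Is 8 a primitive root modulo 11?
p - 1 = 10 has prime divisors 2, 5. Check 8^(10/q) mod 11 for each: 8^(10/2) = 8^5 ≡ 10, 8^(10/5) = 8^2 ≡ 9 (mod 11). None of these is 1, so 8 has order 10 = φ(11), so it is a primitive root mod 11.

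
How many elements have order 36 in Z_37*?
Number of primitive roots mod 37 = φ(36) = 12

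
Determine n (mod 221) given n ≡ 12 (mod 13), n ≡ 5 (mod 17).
90

Using the Chinese Remainder Theorem:
M = product of moduli = 221
For equation 1: M_1 = 17, 17 ≡ 4 (mod 13), inverse of 17 mod 13 is 10 (check: 4 × 10 = 40 ≡ 1 (mod 13))
For equation 2: M_2 = 13, 13 ≡ 13 (mod 17), inverse of 13 mod 17 is 4 (check: 13 × 4 = 52 ≡ 1 (mod 17))
Combine: n ≡ Σ r_i×M_i×(M_i⁻¹ mod m_i) = 12×17×10 + 5×13×4 = 2040 + 260 = 2300
2300 mod 221 = 90
n ≡ 90 (mod 221)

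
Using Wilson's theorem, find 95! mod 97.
(96)! = (95)! × (96) ≡ -1 (mod 97). So (95)! ≡ -1 × (96)^(-1) ≡ (-1)×(-1) = 1 (mod 97)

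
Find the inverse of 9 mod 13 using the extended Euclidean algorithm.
Extended GCD: 9(3) + 13(-2) = 1. So 9^(-1) ≡ 3 ≡ 3 (mod 13). Verify: 9 × 3 = 27 ≡ 1 (mod 13)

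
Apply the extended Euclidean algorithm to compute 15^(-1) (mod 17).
Extended GCD: 15(8) + 17(-7) = 1. So 15^(-1) ≡ 8 ≡ 8 (mod 17). Verify: 15 × 8 = 120 ≡ 1 (mod 17)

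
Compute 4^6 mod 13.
6 = 4 + 2 (binary 110). Repeated squaring mod 13: 4^1 ≡ 4; 4^2 ≡ 4² = 16 ≡ 3; 4^4 ≡ 3² = 9 ≡ 9. Multiply: 4^6 = 4^4 × 4^2 ≡ 9 × 3 (mod 13): 9 × 3 = 27 ≡ 1. So 4^6 ≡ 1 (mod 13).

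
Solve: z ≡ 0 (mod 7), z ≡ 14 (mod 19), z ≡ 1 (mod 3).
M = 7 × 19 × 3 = 399. M₁ = 57, y₁ ≡ 1 (mod 7). M₂ = 21, y₂ ≡ 10 (mod 19). M₃ = 133, y₃ ≡ 1 (mod 3). z = 0×57×1 + 14×21×10 + 1×133×1 ≡ 280 (mod 399)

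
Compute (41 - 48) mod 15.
8

(41 - 48) = -7
-7 mod 15 = 8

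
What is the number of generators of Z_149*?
Number of primitive roots mod 149 = φ(148) = 72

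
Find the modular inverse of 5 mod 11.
5^(-1) ≡ 9 (mod 11). Verification: 5 × 9 = 45 ≡ 1 (mod 11)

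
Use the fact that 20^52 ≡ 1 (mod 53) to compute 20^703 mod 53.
By Fermat: 20^{52} ≡ 1 (mod 53). 703 ≡ 27 (mod 52). So 20^{703} ≡ 20^{27} ≡ 33 (mod 53)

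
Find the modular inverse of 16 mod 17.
16^(-1) ≡ 16 (mod 17). Verification: 16 × 16 = 256 ≡ 1 (mod 17)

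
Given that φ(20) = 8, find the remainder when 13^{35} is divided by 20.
By Euler: 13^{8} ≡ 1 (mod 20) since gcd(13, 20) = 1. 35 = 4×8 + 3. So 13^{35} ≡ 13^{3} ≡ 17 (mod 20)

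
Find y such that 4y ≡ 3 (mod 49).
13

Since gcd(4, 49) = 1 divides 3, a solution exists.
Multiply both sides by the inverse of 4 mod 49:
  4^(-1) mod 49 = 37
  x ≡ 37 × 3 ≡ 111 ≡ 13 (mod 49)
Verification: 4 × 13 = 52 = 1 × 49 + 3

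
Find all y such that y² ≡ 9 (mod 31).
The square roots of 9 mod 31 are 28 and 3. Verify: 28² = 784 ≡ 9 (mod 31)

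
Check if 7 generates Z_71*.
p - 1 = 70 has prime divisors 2, 5, 7. Check 7^(70/q) mod 71 for each: 7^(70/2) = 7^35 ≡ 70, 7^(70/5) = 7^14 ≡ 54, 7^(70/7) = 7^10 ≡ 45 (mod 71). None of these is 1, so 7 has order 70 = φ(71), so it is a primitive root mod 71.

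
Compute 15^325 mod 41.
Using Fermat: 15^{40} ≡ 1 (mod 41). 325 ≡ 5 (mod 40). So 15^{325} ≡ 15^{5} ≡ 14 (mod 41)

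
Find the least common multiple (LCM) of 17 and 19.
323

First find GCD(17, 19) using the Euclidean algorithm:
17 = 0 × 19 + 17
19 = 1 × 17 + 2
17 = 8 × 2 + 1
2 = 2 × 1 + 0
GCD(17, 19) = 1

LCM formula: LCM(a, b) = (a × b) / GCD(a, b)
LCM(17, 19) = (17 × 19) / 1
LCM(17, 19) = 323 / 1
LCM(17, 19) = 323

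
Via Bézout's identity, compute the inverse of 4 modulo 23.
Extended GCD: 4(6) + 23(-1) = 1. So 4^(-1) ≡ 6 ≡ 6 (mod 23). Verify: 4 × 6 = 24 ≡ 1 (mod 23)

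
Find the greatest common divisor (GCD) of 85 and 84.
1

Using the Euclidean algorithm:
85 = 1 × 84 + 1
84 = 84 × 1 + 0

GCD(85, 84) = 1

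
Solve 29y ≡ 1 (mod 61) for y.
40

Using Extended Euclidean Algorithm:
gcd(29, 61) = 1
Bezout coefficients: 29 × -21 + 61 × 10 = 1
So 29 × -21 ≡ 1 (mod 61)
The inverse is -21 mod 61 = 40
Verification: 29 × 40 = 1160 = 19 × 61 + 1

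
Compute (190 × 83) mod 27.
2

(190 × 83) = 15770
15770 mod 27 = 2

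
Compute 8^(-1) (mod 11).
8^(-1) ≡ 7 (mod 11). Verification: 8 × 7 = 56 ≡ 1 (mod 11)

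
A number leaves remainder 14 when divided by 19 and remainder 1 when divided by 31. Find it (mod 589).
M = 19 × 31 = 589. M₁ = 31, y₁ ≡ 8 (mod 19). M₂ = 19, y₂ ≡ 18 (mod 31). y = 14×31×8 + 1×19×18 ≡ 280 (mod 589)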